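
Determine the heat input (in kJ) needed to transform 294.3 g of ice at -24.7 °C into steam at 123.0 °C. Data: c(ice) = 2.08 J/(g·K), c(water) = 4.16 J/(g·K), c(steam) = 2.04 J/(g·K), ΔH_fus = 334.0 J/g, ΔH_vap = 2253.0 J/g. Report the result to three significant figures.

q1 (heat ice -24.7→0.0 °C): 294.3 × 2.08 × 24.7 = 15120 J
q2 (melt at 0 °C): 294.3 × 334.0 = 98296 J
q3 (heat water 0.0→100.0 °C): 294.3 × 4.16 × 100.0 = 122429 J
q4 (vaporize at 100 °C): 294.3 × 2253.0 = 663058 J
q5 (heat steam 100.0→123.0 °C): 294.3 × 2.04 × 23.0 = 13809 J
Total: 15120 + 98296 + 122429 + 663058 + 13809 = 912712 J = 913 kJ

q = 913 kJ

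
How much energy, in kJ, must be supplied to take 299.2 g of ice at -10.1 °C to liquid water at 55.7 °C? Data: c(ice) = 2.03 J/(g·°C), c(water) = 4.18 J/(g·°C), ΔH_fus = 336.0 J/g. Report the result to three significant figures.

q = 176 kJ

q1 (heat ice -10.1→0.0 °C): 299.2 × 2.03 × 10.1 = 6134 J
q2 (melt at 0 °C): 299.2 × 336.0 = 100531 J
q3 (heat water 0.0→55.7 °C): 299.2 × 4.18 × 55.7 = 69662 J
Total: 6134 + 100531 + 69662 = 176327 J = 176 kJ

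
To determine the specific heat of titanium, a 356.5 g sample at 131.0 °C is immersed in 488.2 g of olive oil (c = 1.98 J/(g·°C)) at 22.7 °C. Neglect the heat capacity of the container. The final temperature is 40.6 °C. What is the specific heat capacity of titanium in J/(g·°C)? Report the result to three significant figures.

q_gained = (488.2 × 1.98) × (40.6 − 22.7) = 17300 J
q_lost = 356.5 × c × (131.0 − 40.6) = 32227.6 c
Set equal: c = 17300 / 32227.6 = 0.537 J/(g·°C)

c = 0.537 J/(g·°C)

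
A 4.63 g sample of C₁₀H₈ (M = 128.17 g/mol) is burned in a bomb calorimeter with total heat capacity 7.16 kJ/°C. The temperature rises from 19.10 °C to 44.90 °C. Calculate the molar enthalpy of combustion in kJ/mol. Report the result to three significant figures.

ΔT = 44.90 − 19.10 = 25.80 °C
q_cal = C_cal × ΔT = 7.16 × 25.80 = 184.728 kJ
n = 4.63 / 128.17 = 0.03612 mol
q_rxn = −q_cal = -184.728 kJ
ΔH = -184.728 / 0.03612 = -5114 kJ/mol

ΔH = -5110 kJ/mol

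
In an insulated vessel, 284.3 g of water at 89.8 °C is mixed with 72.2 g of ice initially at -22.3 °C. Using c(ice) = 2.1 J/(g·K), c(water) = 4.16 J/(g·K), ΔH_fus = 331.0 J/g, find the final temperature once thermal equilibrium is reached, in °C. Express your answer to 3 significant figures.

T_f = 53.2 °C

Heat to bring ice to 0 °C and melt it: q₁ = 72.2×2.1×22.3 + 72.2×331.0 = 27279 J
Heat the water can supply cooling to 0 °C: 284.3×4.16×89.8 = 106205 J > q₁, so all ice melts.
Energy balance: 284.3×4.16×(89.8 − T) = 27279 + 72.2×4.16×(T − 0)
1182.688(89.8 − T) = 27279 + 300.352 T
106205 − 27279 = 1483.040 T
T = 78926 / 1483.040 = 53.22 °C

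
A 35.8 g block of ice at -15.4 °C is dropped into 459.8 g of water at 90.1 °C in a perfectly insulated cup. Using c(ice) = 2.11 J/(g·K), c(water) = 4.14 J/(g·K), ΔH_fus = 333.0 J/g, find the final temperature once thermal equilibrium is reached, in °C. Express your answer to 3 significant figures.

T_f = 77.2 °C

Heat to bring ice to 0 °C and melt it: q₁ = 35.8×2.11×15.4 + 35.8×333.0 = 13085 J
Heat the water can supply cooling to 0 °C: 459.8×4.14×90.1 = 171512 J > q₁, so all ice melts.
Energy balance: 459.8×4.14×(90.1 − T) = 13085 + 35.8×4.14×(T − 0)
1903.572(90.1 − T) = 13085 + 148.212 T
171512 − 13085 = 2051.784 T
T = 158427 / 2051.784 = 77.21 °C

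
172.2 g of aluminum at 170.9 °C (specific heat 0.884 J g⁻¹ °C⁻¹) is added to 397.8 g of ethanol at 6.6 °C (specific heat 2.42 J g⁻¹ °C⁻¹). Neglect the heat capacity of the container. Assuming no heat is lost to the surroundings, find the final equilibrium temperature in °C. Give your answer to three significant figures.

Heat lost by aluminum = heat gained by ethanol.
(172.2)(0.884)(170.9 − T) = (397.8)(2.42)(T − 6.6)
152.2248 (170.9 − T) = 962.676 (T − 6.6)
26015 − 152.2248 T = 962.676 T − 6353.7
32368.7 = 1114.9008 T
T = 29.03 °C

T_f = 29.0 °C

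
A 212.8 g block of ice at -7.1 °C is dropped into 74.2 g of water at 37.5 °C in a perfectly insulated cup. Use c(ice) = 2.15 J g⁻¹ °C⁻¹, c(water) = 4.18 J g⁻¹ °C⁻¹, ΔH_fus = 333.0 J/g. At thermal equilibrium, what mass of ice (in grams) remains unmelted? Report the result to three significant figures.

m_ice remaining = 188 g

Heat to warm all ice to 0 °C: 212.8×2.15×7.1 = 3248.4 J
Heat released by water cooling to 0 °C: 74.2×4.18×37.5 = 11631 J
11631 J < 3248.4 + 212.8×333.0 = 74110.8 J, so not all ice melts; final T = 0 °C.
Heat left for melting: 11631 − 3248.4 = 8382.6 J
Mass melted = 8382.6 / 333.0 = 25.17 g
Ice remaining = 212.8 − 25.17 = 187.63 g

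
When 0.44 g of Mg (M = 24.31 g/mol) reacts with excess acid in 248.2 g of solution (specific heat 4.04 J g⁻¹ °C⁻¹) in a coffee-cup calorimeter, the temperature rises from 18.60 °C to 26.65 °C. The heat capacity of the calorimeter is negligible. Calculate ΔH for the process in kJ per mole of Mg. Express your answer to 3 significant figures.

|ΔT| = |26.65 − 18.60| = 8.05 °C
|q_surr| = (248.2 × 4.04) × 8.05 = 1002.728 × 8.05 = 8072 J
n(Mg) = 0.44 / 24.31 = 0.01810 mol
Temperature rose, so q_rxn = −|q_surr| = -8.072 kJ
ΔH = q_rxn / n = -446.0 kJ/mol

ΔH = -446 kJ/mol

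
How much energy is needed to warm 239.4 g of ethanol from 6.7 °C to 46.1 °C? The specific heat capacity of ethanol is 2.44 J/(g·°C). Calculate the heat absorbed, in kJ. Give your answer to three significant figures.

q = 23.0 kJ

q = m c ΔT = 239.4 × 2.44 × (46.1 − 6.7)
q = 239.4 × 2.44 × 39.4 = 23010 J = 23.0 kJ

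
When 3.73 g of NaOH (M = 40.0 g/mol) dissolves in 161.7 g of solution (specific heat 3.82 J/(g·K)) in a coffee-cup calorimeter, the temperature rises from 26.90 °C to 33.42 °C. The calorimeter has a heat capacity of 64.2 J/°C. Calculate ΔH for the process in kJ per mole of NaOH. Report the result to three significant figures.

|ΔT| = |33.42 − 26.90| = 6.52 °C
|q_surr| = (161.7 × 3.82 + 64.2) × 6.52 = 681.894 × 6.52 = 4446 J
n(NaOH) = 3.73 / 40.0 = 0.09325 mol
Temperature rose, so q_rxn = −|q_surr| = -4.446 kJ
ΔH = q_rxn / n = -47.68 kJ/mol

ΔH = -47.7 kJ/mol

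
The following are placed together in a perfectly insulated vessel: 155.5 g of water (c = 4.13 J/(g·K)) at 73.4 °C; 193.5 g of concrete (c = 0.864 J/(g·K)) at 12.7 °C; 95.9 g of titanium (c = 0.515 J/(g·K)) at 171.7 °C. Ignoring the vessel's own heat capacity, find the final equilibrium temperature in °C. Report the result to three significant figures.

T_f = 67.2 °C

Σ mᵢcᵢ(T − Tᵢ) = 0  ⇒  T = Σ mᵢcᵢTᵢ / Σ mᵢcᵢ
Σ mᵢcᵢ = 155.5×4.13 + 193.5×0.864 + 95.9×0.515 = 858.7875
Σ mᵢcᵢTᵢ = 642.215×73.4 + 167.184×12.7 + 49.3885×171.7 = 57742
T = 57742 / 858.7875 = 67.24 °C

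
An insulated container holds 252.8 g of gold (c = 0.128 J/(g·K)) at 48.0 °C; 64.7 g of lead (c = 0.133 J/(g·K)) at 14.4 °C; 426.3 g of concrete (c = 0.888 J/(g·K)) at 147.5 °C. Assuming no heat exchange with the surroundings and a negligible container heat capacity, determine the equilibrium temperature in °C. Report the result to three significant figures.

T_f = 137 °C

Σ mᵢcᵢ(T − Tᵢ) = 0  ⇒  T = Σ mᵢcᵢTᵢ / Σ mᵢcᵢ
Σ mᵢcᵢ = 252.8×0.128 + 64.7×0.133 + 426.3×0.888 = 419.5179
Σ mᵢcᵢTᵢ = 32.3584×48.0 + 8.6051×14.4 + 378.5544×147.5 = 57514
T = 57514 / 419.5179 = 137.1 °C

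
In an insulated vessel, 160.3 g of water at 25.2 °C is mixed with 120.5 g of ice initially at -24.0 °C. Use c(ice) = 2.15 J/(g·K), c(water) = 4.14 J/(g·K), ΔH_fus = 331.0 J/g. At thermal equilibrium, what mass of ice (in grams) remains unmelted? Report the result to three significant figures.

Heat to warm all ice to 0 °C: 120.5×2.15×24.0 = 6217.8 J
Heat released by water cooling to 0 °C: 160.3×4.14×25.2 = 16724 J
16724 J < 6217.8 + 120.5×331.0 = 46103.3 J, so not all ice melts; final T = 0 °C.
Heat left for melting: 16724 − 6217.8 = 10506.2 J
Mass melted = 10506.2 / 331.0 = 31.74 g
Ice remaining = 120.5 − 31.74 = 88.76 g

m_ice remaining = 88.8 g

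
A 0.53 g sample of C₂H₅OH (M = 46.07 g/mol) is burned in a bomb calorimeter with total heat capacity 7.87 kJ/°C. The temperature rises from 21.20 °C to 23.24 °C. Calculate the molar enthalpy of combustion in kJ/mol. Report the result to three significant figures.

ΔT = 23.24 − 21.20 = 2.04 °C
q_cal = C_cal × ΔT = 7.87 × 2.04 = 16.0548 kJ
n = 0.53 / 46.07 = 0.01150 mol
q_rxn = −q_cal = -16.0548 kJ
ΔH = -16.0548 / 0.01150 = -1396 kJ/mol

ΔH = -1400 kJ/mol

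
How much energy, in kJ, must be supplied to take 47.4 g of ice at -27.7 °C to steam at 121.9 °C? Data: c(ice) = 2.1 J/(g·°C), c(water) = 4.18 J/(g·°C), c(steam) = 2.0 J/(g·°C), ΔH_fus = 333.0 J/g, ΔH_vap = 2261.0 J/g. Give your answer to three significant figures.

q = 148 kJ

q1 (heat ice -27.7→0.0 °C): 47.4 × 2.1 × 27.7 = 2757 J
q2 (melt at 0 °C): 47.4 × 333.0 = 15784 J
q3 (heat water 0.0→100.0 °C): 47.4 × 4.18 × 100.0 = 19813 J
q4 (vaporize at 100 °C): 47.4 × 2261.0 = 107171 J
q5 (heat steam 100.0→121.9 °C): 47.4 × 2.0 × 21.9 = 2076 J
Total: 2757 + 15784 + 19813 + 107171 + 2076 = 147601 J = 148 kJ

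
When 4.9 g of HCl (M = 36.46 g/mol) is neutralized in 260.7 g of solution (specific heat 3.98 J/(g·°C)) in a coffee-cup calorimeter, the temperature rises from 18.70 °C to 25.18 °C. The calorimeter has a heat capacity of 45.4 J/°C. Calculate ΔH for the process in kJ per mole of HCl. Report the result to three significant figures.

|ΔT| = |25.18 − 18.70| = 6.48 °C
|q_surr| = (260.7 × 3.98 + 45.4) × 6.48 = 1082.986 × 6.48 = 7018 J
n(HCl) = 4.9 / 36.46 = 0.1344 mol
Temperature rose, so q_rxn = −|q_surr| = -7.018 kJ
ΔH = q_rxn / n = -52.22 kJ/mol

ΔH = -52.2 kJ/mol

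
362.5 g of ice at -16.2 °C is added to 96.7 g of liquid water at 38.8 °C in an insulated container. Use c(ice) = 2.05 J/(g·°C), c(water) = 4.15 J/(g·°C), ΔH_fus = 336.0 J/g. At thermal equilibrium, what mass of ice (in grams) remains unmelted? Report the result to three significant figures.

Heat to warm all ice to 0 °C: 362.5×2.05×16.2 = 12039 J
Heat released by water cooling to 0 °C: 96.7×4.15×38.8 = 15571 J
15571 J < 12039 + 362.5×336.0 = 133839 J, so not all ice melts; final T = 0 °C.
Heat left for melting: 15571 − 12039 = 3532 J
Mass melted = 3532 / 336.0 = 10.51 g
Ice remaining = 362.5 − 10.51 = 351.99 g

m_ice remaining = 352 g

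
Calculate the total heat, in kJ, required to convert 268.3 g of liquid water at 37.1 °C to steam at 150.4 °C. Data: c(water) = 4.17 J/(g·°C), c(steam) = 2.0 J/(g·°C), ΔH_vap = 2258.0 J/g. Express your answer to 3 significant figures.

q = 703 kJ

q1 (heat water 37.1→100.0 °C): 268.3 × 4.17 × 62.9 = 70373 J
q2 (vaporize at 100 °C): 268.3 × 2258.0 = 605821 J
q3 (heat steam 100.0→150.4 °C): 268.3 × 2.0 × 50.4 = 27045 J
Total: 70373 + 605821 + 27045 = 703239 J = 703 kJ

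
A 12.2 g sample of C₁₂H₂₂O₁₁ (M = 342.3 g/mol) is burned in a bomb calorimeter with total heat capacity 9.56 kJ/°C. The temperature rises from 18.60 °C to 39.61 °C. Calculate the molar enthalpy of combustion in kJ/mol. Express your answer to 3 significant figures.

ΔH = -5640 kJ/mol

ΔT = 39.61 − 18.60 = 21.01 °C
q_cal = C_cal × ΔT = 9.56 × 21.01 = 200.8556 kJ
n = 12.2 / 342.3 = 0.03564 mol
q_rxn = −q_cal = -200.8556 kJ
ΔH = -200.8556 / 0.03564 = -5636 kJ/mol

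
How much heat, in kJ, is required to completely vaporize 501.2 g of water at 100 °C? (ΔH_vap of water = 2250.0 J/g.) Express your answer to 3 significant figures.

q = m × ΔH_vap = 501.2 × 2250.0 = 1128000 J = 1130 kJ

q = 1130 kJ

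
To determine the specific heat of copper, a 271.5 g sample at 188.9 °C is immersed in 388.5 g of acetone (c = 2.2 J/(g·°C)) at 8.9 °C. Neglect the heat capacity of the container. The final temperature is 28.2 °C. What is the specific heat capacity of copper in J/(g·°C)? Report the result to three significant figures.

c = 0.378 J/(g·°C)

q_gained = (388.5 × 2.2) × (28.2 − 8.9) = 16500 J
q_lost = 271.5 × c × (188.9 − 28.2) = 43630.05 c
Set equal: c = 16500 / 43630.05 = 0.378 J/(g·°C)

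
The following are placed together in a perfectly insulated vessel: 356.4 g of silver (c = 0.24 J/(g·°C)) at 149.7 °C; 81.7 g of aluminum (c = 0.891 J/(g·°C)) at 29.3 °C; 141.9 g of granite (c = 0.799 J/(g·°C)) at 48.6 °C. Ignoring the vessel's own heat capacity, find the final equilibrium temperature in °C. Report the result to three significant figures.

Σ mᵢcᵢ(T − Tᵢ) = 0  ⇒  T = Σ mᵢcᵢTᵢ / Σ mᵢcᵢ
Σ mᵢcᵢ = 356.4×0.24 + 81.7×0.891 + 141.9×0.799 = 271.7088
Σ mᵢcᵢTᵢ = 85.536×149.7 + 72.7947×29.3 + 113.3781×48.6 = 20448
T = 20448 / 271.7088 = 75.26 °C

T_f = 75.3 °C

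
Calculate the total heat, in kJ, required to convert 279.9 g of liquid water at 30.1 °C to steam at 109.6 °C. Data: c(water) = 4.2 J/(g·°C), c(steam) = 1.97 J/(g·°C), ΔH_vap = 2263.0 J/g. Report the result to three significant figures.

q = 721 kJ

q1 (heat water 30.1→100.0 °C): 279.9 × 4.2 × 69.9 = 82173 J
q2 (vaporize at 100 °C): 279.9 × 2263.0 = 633414 J
q3 (heat steam 100.0→109.6 °C): 279.9 × 1.97 × 9.6 = 5293 J
Total: 82173 + 633414 + 5293 = 720880 J = 721 kJ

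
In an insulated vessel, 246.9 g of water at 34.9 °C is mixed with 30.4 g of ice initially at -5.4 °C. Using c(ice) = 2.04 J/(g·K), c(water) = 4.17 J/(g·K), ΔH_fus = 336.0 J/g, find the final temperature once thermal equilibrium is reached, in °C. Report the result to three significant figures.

T_f = 22.0 °C

Heat to bring ice to 0 °C and melt it: q₁ = 30.4×2.04×5.4 + 30.4×336.0 = 10549 J
Heat the water can supply cooling to 0 °C: 246.9×4.17×34.9 = 35932.1 J > q₁, so all ice melts.
Energy balance: 246.9×4.17×(34.9 − T) = 10549 + 30.4×4.17×(T − 0)
1029.573(34.9 − T) = 10549 + 126.768 T
35932.1 − 10549 = 1156.341 T
T = 25383.1 / 1156.341 = 21.95 °C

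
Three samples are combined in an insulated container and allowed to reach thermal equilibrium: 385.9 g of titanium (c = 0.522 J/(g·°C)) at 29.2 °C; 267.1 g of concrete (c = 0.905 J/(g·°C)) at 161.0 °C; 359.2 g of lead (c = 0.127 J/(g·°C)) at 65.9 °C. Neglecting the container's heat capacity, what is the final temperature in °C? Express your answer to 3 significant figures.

T_f = 97.8 °C

Σ mᵢcᵢ(T − Tᵢ) = 0  ⇒  T = Σ mᵢcᵢTᵢ / Σ mᵢcᵢ
Σ mᵢcᵢ = 385.9×0.522 + 267.1×0.905 + 359.2×0.127 = 488.7837
Σ mᵢcᵢTᵢ = 201.4398×29.2 + 241.7255×161.0 + 45.6184×65.9 = 47806
T = 47806 / 488.7837 = 97.81 °C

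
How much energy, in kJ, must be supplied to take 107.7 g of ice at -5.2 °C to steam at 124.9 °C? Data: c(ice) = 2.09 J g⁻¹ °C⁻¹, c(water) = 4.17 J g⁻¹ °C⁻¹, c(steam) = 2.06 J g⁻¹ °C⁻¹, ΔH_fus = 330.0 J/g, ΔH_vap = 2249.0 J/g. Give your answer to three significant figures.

q1 (heat ice -5.2→0.0 °C): 107.7 × 2.09 × 5.2 = 1170 J
q2 (melt at 0 °C): 107.7 × 330.0 = 35541 J
q3 (heat water 0.0→100.0 °C): 107.7 × 4.17 × 100.0 = 44911 J
q4 (vaporize at 100 °C): 107.7 × 2249.0 = 242217 J
q5 (heat steam 100.0→124.9 °C): 107.7 × 2.06 × 24.9 = 5524 J
Total: 1170 + 35541 + 44911 + 242217 + 5524 = 329363 J = 329 kJ

q = 329 kJ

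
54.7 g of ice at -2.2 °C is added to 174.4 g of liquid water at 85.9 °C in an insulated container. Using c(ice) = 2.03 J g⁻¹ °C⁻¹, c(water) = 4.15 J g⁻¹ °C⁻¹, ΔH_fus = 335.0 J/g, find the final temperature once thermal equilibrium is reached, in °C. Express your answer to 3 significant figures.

Heat to bring ice to 0 °C and melt it: q₁ = 54.7×2.03×2.2 + 54.7×335.0 = 18569 J
Heat the water can supply cooling to 0 °C: 174.4×4.15×85.9 = 62171.0 J > q₁, so all ice melts.
Energy balance: 174.4×4.15×(85.9 − T) = 18569 + 54.7×4.15×(T − 0)
723.76(85.9 − T) = 18569 + 227.005 T
62171.0 − 18569 = 950.765 T
T = 43602.0 / 950.765 = 45.86 °C

T_f = 45.9 °C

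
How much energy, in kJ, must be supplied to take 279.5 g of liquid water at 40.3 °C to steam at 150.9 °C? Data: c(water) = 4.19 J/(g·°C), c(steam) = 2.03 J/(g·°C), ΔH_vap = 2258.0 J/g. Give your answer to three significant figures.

q1 (heat water 40.3→100.0 °C): 279.5 × 4.19 × 59.7 = 69915 J
q2 (vaporize at 100 °C): 279.5 × 2258.0 = 631111 J
q3 (heat steam 100.0→150.9 °C): 279.5 × 2.03 × 50.9 = 28880 J
Total: 69915 + 631111 + 28880 = 729906 J = 730 kJ

q = 730 kJ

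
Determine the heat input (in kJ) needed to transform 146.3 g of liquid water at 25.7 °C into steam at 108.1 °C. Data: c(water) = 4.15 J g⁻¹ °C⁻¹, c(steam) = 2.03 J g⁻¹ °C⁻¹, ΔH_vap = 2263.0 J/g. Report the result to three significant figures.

q = 379 kJ

q1 (heat water 25.7→100.0 °C): 146.3 × 4.15 × 74.3 = 45111 J
q2 (vaporize at 100 °C): 146.3 × 2263.0 = 331077 J
q3 (heat steam 100.0→108.1 °C): 146.3 × 2.03 × 8.1 = 2406 J
Total: 45111 + 331077 + 2406 = 378594 J = 379 kJ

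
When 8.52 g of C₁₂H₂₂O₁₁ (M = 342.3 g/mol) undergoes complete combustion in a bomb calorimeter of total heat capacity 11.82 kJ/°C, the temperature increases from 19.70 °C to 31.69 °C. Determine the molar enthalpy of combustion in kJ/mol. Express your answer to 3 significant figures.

ΔH = -5690 kJ/mol

ΔT = 31.69 − 19.70 = 11.99 °C
q_cal = C_cal × ΔT = 11.82 × 11.99 = 141.7218 kJ
n = 8.52 / 342.3 = 0.02489 mol
q_rxn = −q_cal = -141.7218 kJ
ΔH = -141.7218 / 0.02489 = -5694 kJ/mol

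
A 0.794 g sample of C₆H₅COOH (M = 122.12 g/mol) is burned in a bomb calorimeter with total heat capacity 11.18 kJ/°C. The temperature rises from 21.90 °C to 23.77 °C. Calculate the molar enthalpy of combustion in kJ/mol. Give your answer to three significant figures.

ΔT = 23.77 − 21.90 = 1.87 °C
q_cal = C_cal × ΔT = 11.18 × 1.87 = 20.9066 kJ
n = 0.794 / 122.12 = 0.006502 mol
q_rxn = −q_cal = -20.9066 kJ
ΔH = -20.9066 / 0.006502 = -3215 kJ/mol

ΔH = -3220 kJ/mol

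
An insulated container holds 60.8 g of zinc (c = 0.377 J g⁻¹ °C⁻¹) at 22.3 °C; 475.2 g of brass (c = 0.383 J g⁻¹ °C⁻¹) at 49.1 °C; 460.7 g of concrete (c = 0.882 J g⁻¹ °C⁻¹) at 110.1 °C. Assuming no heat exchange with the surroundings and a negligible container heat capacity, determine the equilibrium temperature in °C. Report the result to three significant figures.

Σ mᵢcᵢ(T − Tᵢ) = 0  ⇒  T = Σ mᵢcᵢTᵢ / Σ mᵢcᵢ
Σ mᵢcᵢ = 60.8×0.377 + 475.2×0.383 + 460.7×0.882 = 611.2606
Σ mᵢcᵢTᵢ = 22.9216×22.3 + 182.0016×49.1 + 406.3374×110.1 = 54185
T = 54185 / 611.2606 = 88.64 °C

T_f = 88.6 °C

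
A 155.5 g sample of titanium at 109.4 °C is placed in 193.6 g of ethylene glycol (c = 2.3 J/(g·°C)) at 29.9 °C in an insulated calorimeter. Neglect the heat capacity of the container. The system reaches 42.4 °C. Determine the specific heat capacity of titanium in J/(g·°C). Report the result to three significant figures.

q_gained = (193.6 × 2.3) × (42.4 − 29.9) = 5566 J
q_lost = 155.5 × c × (109.4 − 42.4) = 10418.5 c
Set equal: c = 5566 / 10418.5 = 0.534 J/(g·°C)

c = 0.534 J/(g·°C)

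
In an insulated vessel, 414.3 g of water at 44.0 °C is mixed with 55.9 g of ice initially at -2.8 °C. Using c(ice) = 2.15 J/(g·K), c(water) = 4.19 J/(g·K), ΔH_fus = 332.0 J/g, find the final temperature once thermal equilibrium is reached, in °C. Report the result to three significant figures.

Heat to bring ice to 0 °C and melt it: q₁ = 55.9×2.15×2.8 + 55.9×332.0 = 18895 J
Heat the water can supply cooling to 0 °C: 414.3×4.19×44.0 = 76380.3 J > q₁, so all ice melts.
Energy balance: 414.3×4.19×(44.0 − T) = 18895 + 55.9×4.19×(T − 0)
1735.917(44.0 − T) = 18895 + 234.221 T
76380.3 − 18895 = 1970.138 T
T = 57485.3 / 1970.138 = 29.18 °C

T_f = 29.2 °C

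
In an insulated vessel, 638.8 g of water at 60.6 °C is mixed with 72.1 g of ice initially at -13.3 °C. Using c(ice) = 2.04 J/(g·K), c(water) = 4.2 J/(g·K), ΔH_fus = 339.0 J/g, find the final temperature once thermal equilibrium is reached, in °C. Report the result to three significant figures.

Heat to bring ice to 0 °C and melt it: q₁ = 72.1×2.04×13.3 + 72.1×339.0 = 26398 J
Heat the water can supply cooling to 0 °C: 638.8×4.2×60.6 = 162587 J > q₁, so all ice melts.
Energy balance: 638.8×4.2×(60.6 − T) = 26398 + 72.1×4.2×(T − 0)
2682.96(60.6 − T) = 26398 + 302.82 T
162587 − 26398 = 2985.78 T
T = 136189 / 2985.78 = 45.61 °C

T_f = 45.6 °C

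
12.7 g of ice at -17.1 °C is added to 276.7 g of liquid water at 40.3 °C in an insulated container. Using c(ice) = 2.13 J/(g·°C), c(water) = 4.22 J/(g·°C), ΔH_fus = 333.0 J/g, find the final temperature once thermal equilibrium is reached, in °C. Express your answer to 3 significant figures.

T_f = 34.7 °C

Heat to bring ice to 0 °C and melt it: q₁ = 12.7×2.13×17.1 + 12.7×333.0 = 4691.7 J
Heat the water can supply cooling to 0 °C: 276.7×4.22×40.3 = 47057.3 J > q₁, so all ice melts.
Energy balance: 276.7×4.22×(40.3 − T) = 4691.7 + 12.7×4.22×(T − 0)
1167.674(40.3 − T) = 4691.7 + 53.594 T
47057.3 − 4691.7 = 1221.268 T
T = 42365.6 / 1221.268 = 34.69 °C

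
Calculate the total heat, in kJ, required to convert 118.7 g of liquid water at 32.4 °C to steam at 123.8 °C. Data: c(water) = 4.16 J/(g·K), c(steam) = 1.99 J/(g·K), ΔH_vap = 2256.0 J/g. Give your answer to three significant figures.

q1 (heat water 32.4→100.0 °C): 118.7 × 4.16 × 67.6 = 33380 J
q2 (vaporize at 100 °C): 118.7 × 2256.0 = 267787 J
q3 (heat steam 100.0→123.8 °C): 118.7 × 1.99 × 23.8 = 5622 J
Total: 33380 + 267787 + 5622 = 306789 J = 307 kJ

q = 307 kJ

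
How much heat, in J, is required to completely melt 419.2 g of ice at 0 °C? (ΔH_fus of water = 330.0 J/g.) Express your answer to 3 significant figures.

q = m × ΔH_fus = 419.2 × 330.0 = 138300 J

q = 138000 J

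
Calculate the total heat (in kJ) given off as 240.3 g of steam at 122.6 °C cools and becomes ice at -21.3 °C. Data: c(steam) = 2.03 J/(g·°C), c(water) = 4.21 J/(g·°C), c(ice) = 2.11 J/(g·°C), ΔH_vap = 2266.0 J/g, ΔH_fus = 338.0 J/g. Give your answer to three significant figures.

q = 749 kJ

q1 (cool steam 122.6→100 °C): 240.3 × 2.03 × 22.6 = 11024 J
q2 (condense at 100 °C): 240.3 × 2266.0 = 544520 J
q3 (cool water 100→0 °C): 240.3 × 4.21 × 100.0 = 101166 J
q4 (freeze at 0 °C): 240.3 × 338.0 = 81221 J
q5 (cool ice 0→-21.3 °C): 240.3 × 2.11 × 21.3 = 10800 J
Total: 11024 + 544520 + 101166 + 81221 + 10800 = 748731 J = 749 kJ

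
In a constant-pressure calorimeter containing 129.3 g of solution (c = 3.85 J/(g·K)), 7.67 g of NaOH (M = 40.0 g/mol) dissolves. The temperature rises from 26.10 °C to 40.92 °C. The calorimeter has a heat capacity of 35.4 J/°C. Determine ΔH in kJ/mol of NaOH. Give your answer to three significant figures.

|ΔT| = |40.92 − 26.10| = 14.82 °C
|q_surr| = (129.3 × 3.85 + 35.4) × 14.82 = 533.205 × 14.82 = 7902 J
n(NaOH) = 7.67 / 40.0 = 0.1918 mol
Temperature rose, so q_rxn = −|q_surr| = -7.902 kJ
ΔH = q_rxn / n = -41.20 kJ/mol

ΔH = -41.2 kJ/mol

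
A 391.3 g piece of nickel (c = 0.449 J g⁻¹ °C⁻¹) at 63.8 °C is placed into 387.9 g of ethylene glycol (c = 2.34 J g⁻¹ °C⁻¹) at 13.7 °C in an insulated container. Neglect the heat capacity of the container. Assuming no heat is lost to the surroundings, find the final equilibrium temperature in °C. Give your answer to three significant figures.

Heat lost by nickel = heat gained by ethylene glycol.
(391.3)(0.449)(63.8 − T) = (387.9)(2.34)(T − 13.7)
175.6937 (63.8 − T) = 907.686 (T − 13.7)
11209 − 175.6937 T = 907.686 T − 12435
23644 = 1083.3797 T
T = 21.82 °C

T_f = 21.8 °C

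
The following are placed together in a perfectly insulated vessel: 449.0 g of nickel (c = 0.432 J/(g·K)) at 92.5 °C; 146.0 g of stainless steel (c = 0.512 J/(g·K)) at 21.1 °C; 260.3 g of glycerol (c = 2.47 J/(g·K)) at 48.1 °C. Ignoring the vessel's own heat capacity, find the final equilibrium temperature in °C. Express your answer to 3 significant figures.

Σ mᵢcᵢ(T − Tᵢ) = 0  ⇒  T = Σ mᵢcᵢTᵢ / Σ mᵢcᵢ
Σ mᵢcᵢ = 449.0×0.432 + 146.0×0.512 + 260.3×2.47 = 911.661
Σ mᵢcᵢTᵢ = 193.968×92.5 + 74.752×21.1 + 642.941×48.1 = 50445
T = 50445 / 911.661 = 55.33 °C

T_f = 55.3 °C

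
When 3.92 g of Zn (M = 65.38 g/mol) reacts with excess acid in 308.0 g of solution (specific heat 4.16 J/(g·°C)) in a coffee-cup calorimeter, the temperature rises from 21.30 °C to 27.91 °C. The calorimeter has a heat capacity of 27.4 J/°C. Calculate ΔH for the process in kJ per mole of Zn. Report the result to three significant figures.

|ΔT| = |27.91 − 21.30| = 6.61 °C
|q_surr| = (308.0 × 4.16 + 27.4) × 6.61 = 1308.68 × 6.61 = 8650 J
n(Zn) = 3.92 / 65.38 = 0.05996 mol
Temperature rose, so q_rxn = −|q_surr| = -8.650 kJ
ΔH = q_rxn / n = -144.3 kJ/mol

ΔH = -144 kJ/mol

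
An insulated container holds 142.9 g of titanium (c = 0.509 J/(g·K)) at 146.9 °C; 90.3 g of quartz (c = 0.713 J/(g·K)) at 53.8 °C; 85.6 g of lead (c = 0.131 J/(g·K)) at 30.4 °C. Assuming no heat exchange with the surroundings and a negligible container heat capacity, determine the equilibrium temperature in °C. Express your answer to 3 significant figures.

Σ mᵢcᵢ(T − Tᵢ) = 0  ⇒  T = Σ mᵢcᵢTᵢ / Σ mᵢcᵢ
Σ mᵢcᵢ = 142.9×0.509 + 90.3×0.713 + 85.6×0.131 = 148.3336
Σ mᵢcᵢTᵢ = 72.7361×146.9 + 64.3839×53.8 + 11.2136×30.4 = 14490
T = 14490 / 148.3336 = 97.69 °C

T_f = 97.7 °C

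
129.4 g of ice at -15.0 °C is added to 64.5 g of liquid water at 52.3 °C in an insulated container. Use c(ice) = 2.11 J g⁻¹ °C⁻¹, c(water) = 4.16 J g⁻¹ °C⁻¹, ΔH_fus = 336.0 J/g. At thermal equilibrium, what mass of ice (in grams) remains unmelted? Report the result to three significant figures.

m_ice remaining = 99.8 g

Heat to warm all ice to 0 °C: 129.4×2.11×15.0 = 4095.5 J
Heat released by water cooling to 0 °C: 64.5×4.16×52.3 = 14033 J
14033 J < 4095.5 + 129.4×336.0 = 47573.9 J, so not all ice melts; final T = 0 °C.
Heat left for melting: 14033 − 4095.5 = 9937.5 J
Mass melted = 9937.5 / 336.0 = 29.58 g
Ice remaining = 129.4 − 29.58 = 99.82 g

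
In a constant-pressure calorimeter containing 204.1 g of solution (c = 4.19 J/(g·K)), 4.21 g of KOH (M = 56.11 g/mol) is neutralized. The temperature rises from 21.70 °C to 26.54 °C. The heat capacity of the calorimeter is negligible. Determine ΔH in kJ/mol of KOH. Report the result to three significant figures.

ΔH = -55.2 kJ/mol

|ΔT| = |26.54 − 21.70| = 4.84 °C
|q_surr| = (204.1 × 4.19) × 4.84 = 855.179 × 4.84 = 4139 J
n(KOH) = 4.21 / 56.11 = 0.07503 mol
Temperature rose, so q_rxn = −|q_surr| = -4.139 kJ
ΔH = q_rxn / n = -55.16 kJ/mol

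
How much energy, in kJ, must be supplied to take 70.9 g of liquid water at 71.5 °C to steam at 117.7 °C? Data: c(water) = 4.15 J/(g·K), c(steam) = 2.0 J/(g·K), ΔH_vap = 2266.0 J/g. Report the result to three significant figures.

q1 (heat water 71.5→100.0 °C): 70.9 × 4.15 × 28.5 = 8386 J
q2 (vaporize at 100 °C): 70.9 × 2266.0 = 160659 J
q3 (heat steam 100.0→117.7 °C): 70.9 × 2.0 × 17.7 = 2510 J
Total: 8386 + 160659 + 2510 = 171555 J = 172 kJ

q = 172 kJ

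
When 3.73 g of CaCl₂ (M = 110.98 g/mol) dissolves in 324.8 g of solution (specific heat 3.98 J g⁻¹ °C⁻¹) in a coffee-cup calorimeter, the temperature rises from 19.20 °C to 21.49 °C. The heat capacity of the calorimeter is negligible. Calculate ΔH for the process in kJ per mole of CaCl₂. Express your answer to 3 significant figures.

ΔH = -88.1 kJ/mol

|ΔT| = |21.49 − 19.20| = 2.29 °C
|q_surr| = (324.8 × 3.98) × 2.29 = 1292.704 × 2.29 = 2960 J
n(CaCl₂) = 3.73 / 110.98 = 0.03361 mol
Temperature rose, so q_rxn = −|q_surr| = -2.960 kJ
ΔH = q_rxn / n = -88.07 kJ/mol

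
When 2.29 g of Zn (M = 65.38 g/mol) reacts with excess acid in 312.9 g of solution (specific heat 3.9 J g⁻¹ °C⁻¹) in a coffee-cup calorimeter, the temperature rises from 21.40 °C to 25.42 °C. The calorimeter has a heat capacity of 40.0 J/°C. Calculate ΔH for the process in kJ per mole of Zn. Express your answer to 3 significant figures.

ΔH = -145 kJ/mol

|ΔT| = |25.42 − 21.40| = 4.02 °C
|q_surr| = (312.9 × 3.9 + 40.0) × 4.02 = 1260.31 × 4.02 = 5066 J
n(Zn) = 2.29 / 65.38 = 0.03503 mol
Temperature rose, so q_rxn = −|q_surr| = -5.066 kJ
ΔH = q_rxn / n = -144.6 kJ/mol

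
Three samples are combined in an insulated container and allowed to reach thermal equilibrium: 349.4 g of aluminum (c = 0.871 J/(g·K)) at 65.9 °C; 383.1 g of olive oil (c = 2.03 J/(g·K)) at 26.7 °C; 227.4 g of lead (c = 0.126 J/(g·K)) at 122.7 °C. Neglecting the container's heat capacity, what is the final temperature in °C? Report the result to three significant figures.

Σ mᵢcᵢ(T − Tᵢ) = 0  ⇒  T = Σ mᵢcᵢTᵢ / Σ mᵢcᵢ
Σ mᵢcᵢ = 349.4×0.871 + 383.1×2.03 + 227.4×0.126 = 1110.6728
Σ mᵢcᵢTᵢ = 304.3274×65.9 + 777.693×26.7 + 28.6524×122.7 = 44335
T = 44335 / 1110.6728 = 39.92 °C

T_f = 39.9 °C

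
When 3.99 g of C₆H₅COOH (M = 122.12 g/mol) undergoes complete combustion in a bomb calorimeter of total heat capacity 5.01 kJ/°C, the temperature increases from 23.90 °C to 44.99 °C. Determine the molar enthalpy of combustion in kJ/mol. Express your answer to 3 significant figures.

ΔH = -3230 kJ/mol

ΔT = 44.99 − 23.90 = 21.09 °C
q_cal = C_cal × ΔT = 5.01 × 21.09 = 105.6609 kJ
n = 3.99 / 122.12 = 0.03267 mol
q_rxn = −q_cal = -105.6609 kJ
ΔH = -105.6609 / 0.03267 = -3234 kJ/mol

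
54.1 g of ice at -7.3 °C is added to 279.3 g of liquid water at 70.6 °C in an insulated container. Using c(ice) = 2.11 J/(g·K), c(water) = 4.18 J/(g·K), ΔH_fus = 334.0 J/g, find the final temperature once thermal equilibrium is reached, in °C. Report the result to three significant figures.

Heat to bring ice to 0 °C and melt it: q₁ = 54.1×2.11×7.3 + 54.1×334.0 = 18903 J
Heat the water can supply cooling to 0 °C: 279.3×4.18×70.6 = 82423.7 J > q₁, so all ice melts.
Energy balance: 279.3×4.18×(70.6 − T) = 18903 + 54.1×4.18×(T − 0)
1167.474(70.6 − T) = 18903 + 226.138 T
82423.7 − 18903 = 1393.612 T
T = 63520.7 / 1393.612 = 45.58 °C

T_f = 45.6 °C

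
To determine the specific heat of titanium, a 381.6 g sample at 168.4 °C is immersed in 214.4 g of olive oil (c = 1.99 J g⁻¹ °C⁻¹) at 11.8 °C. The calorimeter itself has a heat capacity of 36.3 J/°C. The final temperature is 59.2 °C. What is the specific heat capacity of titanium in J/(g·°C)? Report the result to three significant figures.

c = 0.527 J/(g·°C)

q_gained = (214.4 × 1.99 + 36.3) × (59.2 − 11.8) = 21940 J
q_lost = 381.6 × c × (168.4 − 59.2) = 41670.72 c
Set equal: c = 21940 / 41670.72 = 0.527 J/(g·°C)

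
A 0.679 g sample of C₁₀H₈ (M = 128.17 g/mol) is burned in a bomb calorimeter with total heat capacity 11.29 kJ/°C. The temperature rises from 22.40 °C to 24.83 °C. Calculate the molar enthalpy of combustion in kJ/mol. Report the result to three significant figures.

ΔT = 24.83 − 22.40 = 2.43 °C
q_cal = C_cal × ΔT = 11.29 × 2.43 = 27.4347 kJ
n = 0.679 / 128.17 = 0.005298 mol
q_rxn = −q_cal = -27.4347 kJ
ΔH = -27.4347 / 0.005298 = -5178 kJ/mol

ΔH = -5180 kJ/mol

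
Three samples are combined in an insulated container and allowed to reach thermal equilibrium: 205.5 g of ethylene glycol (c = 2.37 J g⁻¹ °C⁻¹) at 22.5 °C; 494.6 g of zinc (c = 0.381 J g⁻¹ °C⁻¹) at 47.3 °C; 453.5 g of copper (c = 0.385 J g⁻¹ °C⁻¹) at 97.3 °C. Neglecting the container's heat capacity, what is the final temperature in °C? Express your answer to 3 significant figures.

T_f = 43.4 °C

Σ mᵢcᵢ(T − Tᵢ) = 0  ⇒  T = Σ mᵢcᵢTᵢ / Σ mᵢcᵢ
Σ mᵢcᵢ = 205.5×2.37 + 494.6×0.381 + 453.5×0.385 = 850.0751
Σ mᵢcᵢTᵢ = 487.035×22.5 + 188.4426×47.3 + 174.5975×97.3 = 36860
T = 36860 / 850.0751 = 43.36 °C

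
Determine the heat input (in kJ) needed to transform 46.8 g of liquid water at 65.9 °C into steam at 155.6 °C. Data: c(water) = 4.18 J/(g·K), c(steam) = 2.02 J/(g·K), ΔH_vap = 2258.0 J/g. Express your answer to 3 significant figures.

q = 118 kJ

q1 (heat water 65.9→100.0 °C): 46.8 × 4.18 × 34.1 = 6671 J
q2 (vaporize at 100 °C): 46.8 × 2258.0 = 105674 J
q3 (heat steam 100.0→155.6 °C): 46.8 × 2.02 × 55.6 = 5256 J
Total: 6671 + 105674 + 5256 = 117601 J = 118 kJ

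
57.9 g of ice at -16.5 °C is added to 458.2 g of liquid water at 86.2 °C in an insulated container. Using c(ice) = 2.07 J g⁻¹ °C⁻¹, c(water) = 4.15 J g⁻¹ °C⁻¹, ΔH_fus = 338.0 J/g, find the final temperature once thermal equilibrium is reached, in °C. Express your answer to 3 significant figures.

T_f = 66.5 °C

Heat to bring ice to 0 °C and melt it: q₁ = 57.9×2.07×16.5 + 57.9×338.0 = 21548 J
Heat the water can supply cooling to 0 °C: 458.2×4.15×86.2 = 163912 J > q₁, so all ice melts.
Energy balance: 458.2×4.15×(86.2 − T) = 21548 + 57.9×4.15×(T − 0)
1901.53(86.2 − T) = 21548 + 240.285 T
163912 − 21548 = 2141.815 T
T = 142364 / 2141.815 = 66.47 °C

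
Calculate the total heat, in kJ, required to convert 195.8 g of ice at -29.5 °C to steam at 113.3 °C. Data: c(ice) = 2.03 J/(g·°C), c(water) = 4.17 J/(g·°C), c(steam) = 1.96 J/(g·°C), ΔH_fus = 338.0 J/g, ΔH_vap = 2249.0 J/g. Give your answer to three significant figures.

q1 (heat ice -29.5→0.0 °C): 195.8 × 2.03 × 29.5 = 11725 J
q2 (melt at 0 °C): 195.8 × 338.0 = 66180 J
q3 (heat water 0.0→100.0 °C): 195.8 × 4.17 × 100.0 = 81649 J
q4 (vaporize at 100 °C): 195.8 × 2249.0 = 440354 J
q5 (heat steam 100.0→113.3 °C): 195.8 × 1.96 × 13.3 = 5104 J
Total: 11725 + 66180 + 81649 + 440354 + 5104 = 605012 J = 605 kJ

q = 605 kJ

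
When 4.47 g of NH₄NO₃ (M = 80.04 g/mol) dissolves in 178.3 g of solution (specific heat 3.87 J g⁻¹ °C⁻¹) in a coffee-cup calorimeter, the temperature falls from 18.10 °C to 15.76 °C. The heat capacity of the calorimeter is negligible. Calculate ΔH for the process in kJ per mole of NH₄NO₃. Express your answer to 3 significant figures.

ΔH = 28.9 kJ/mol

|ΔT| = |15.76 − 18.10| = 2.34 °C
|q_surr| = (178.3 × 3.87) × 2.34 = 690.021 × 2.34 = 1615 J
n(NH₄NO₃) = 4.47 / 80.04 = 0.05585 mol
Temperature fell, so q_rxn = +|q_surr| = 1.615 kJ
ΔH = q_rxn / n = 28.92 kJ/mol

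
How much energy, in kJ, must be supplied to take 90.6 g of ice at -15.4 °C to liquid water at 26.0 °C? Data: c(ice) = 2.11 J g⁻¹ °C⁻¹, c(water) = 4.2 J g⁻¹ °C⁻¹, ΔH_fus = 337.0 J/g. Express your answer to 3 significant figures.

q1 (heat ice -15.4→0.0 °C): 90.6 × 2.11 × 15.4 = 2944 J
q2 (melt at 0 °C): 90.6 × 337.0 = 30532 J
q3 (heat water 0.0→26.0 °C): 90.6 × 4.2 × 26.0 = 9894 J
Total: 2944 + 30532 + 9894 = 43370 J = 43.4 kJ

q = 43.4 kJ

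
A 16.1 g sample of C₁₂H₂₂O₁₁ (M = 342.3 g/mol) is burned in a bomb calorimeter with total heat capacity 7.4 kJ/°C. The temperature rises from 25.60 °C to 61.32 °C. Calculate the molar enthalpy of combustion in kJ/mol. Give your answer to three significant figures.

ΔT = 61.32 − 25.60 = 35.72 °C
q_cal = C_cal × ΔT = 7.4 × 35.72 = 264.328 kJ
n = 16.1 / 342.3 = 0.04703 mol
q_rxn = −q_cal = -264.328 kJ
ΔH = -264.328 / 0.04703 = -5620 kJ/mol

ΔH = -5620 kJ/mol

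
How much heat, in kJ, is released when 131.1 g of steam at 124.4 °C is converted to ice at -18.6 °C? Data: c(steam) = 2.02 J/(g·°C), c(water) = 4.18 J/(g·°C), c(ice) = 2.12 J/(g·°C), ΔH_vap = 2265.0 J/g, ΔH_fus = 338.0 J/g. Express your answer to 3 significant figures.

q1 (cool steam 124.4→100 °C): 131.1 × 2.02 × 24.4 = 6462 J
q2 (condense at 100 °C): 131.1 × 2265.0 = 296942 J
q3 (cool water 100→0 °C): 131.1 × 4.18 × 100.0 = 54800 J
q4 (freeze at 0 °C): 131.1 × 338.0 = 44312 J
q5 (cool ice 0→-18.6 °C): 131.1 × 2.12 × 18.6 = 5170 J
Total: 6462 + 296942 + 54800 + 44312 + 5170 = 407686 J = 408 kJ

q = 408 kJ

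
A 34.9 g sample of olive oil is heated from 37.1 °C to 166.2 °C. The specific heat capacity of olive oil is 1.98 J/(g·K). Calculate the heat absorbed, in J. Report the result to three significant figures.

q = 8920 J

q = m c ΔT = 34.9 × 1.98 × (166.2 − 37.1)
q = 34.9 × 1.98 × 129.1 = 8921 J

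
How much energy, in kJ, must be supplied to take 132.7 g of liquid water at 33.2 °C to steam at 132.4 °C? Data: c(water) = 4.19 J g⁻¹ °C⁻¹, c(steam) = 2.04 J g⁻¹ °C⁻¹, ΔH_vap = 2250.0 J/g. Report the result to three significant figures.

q = 344 kJ

q1 (heat water 33.2→100.0 °C): 132.7 × 4.19 × 66.8 = 37142 J
q2 (vaporize at 100 °C): 132.7 × 2250.0 = 298575 J
q3 (heat steam 100.0→132.4 °C): 132.7 × 2.04 × 32.4 = 8771 J
Total: 37142 + 298575 + 8771 = 344488 J = 344 kJ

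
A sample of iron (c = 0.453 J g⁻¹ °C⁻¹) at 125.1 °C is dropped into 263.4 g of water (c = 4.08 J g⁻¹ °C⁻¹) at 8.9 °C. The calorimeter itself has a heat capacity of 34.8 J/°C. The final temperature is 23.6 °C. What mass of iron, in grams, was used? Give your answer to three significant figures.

q_gained = (263.4 × 4.08 + 34.8) × (23.6 − 8.9) = 16310 J
q_lost = m × 0.453 × (125.1 − 23.6) = 45.9795 m
m = 16310 / 45.9795 = 355 g

m = 355 g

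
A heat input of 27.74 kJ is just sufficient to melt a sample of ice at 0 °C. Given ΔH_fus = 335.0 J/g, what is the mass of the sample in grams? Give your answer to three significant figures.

m = 82.8 g

m = q / ΔH_fus = 27740 J / 335.0 J/g = 82.8 g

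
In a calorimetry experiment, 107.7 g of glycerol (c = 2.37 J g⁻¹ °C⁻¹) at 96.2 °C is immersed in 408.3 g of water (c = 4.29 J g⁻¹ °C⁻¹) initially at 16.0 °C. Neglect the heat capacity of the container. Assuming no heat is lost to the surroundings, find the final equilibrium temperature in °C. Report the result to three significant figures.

Heat lost by glycerol = heat gained by water.
(107.7)(2.37)(96.2 − T) = (408.3)(4.29)(T − 16.0)
255.249 (96.2 − T) = 1751.607 (T − 16.0)
24555 − 255.249 T = 1751.607 T − 28026
52581 = 2006.856 T
T = 26.20 °C

T_f = 26.2 °C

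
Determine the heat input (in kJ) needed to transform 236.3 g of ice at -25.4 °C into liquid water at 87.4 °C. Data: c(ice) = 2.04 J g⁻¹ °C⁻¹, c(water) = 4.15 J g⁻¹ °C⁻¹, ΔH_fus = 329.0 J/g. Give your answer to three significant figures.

q = 176 kJ

q1 (heat ice -25.4→0.0 °C): 236.3 × 2.04 × 25.4 = 12244 J
q2 (melt at 0 °C): 236.3 × 329.0 = 77743 J
q3 (heat water 0.0→87.4 °C): 236.3 × 4.15 × 87.4 = 85708 J
Total: 12244 + 77743 + 85708 = 175695 J = 176 kJ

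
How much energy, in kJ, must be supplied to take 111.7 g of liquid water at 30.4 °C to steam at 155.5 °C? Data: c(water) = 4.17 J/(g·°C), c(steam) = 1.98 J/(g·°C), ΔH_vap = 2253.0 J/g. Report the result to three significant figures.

q = 296 kJ

q1 (heat water 30.4→100.0 °C): 111.7 × 4.17 × 69.6 = 32419 J
q2 (vaporize at 100 °C): 111.7 × 2253.0 = 251660 J
q3 (heat steam 100.0→155.5 °C): 111.7 × 1.98 × 55.5 = 12275 J
Total: 32419 + 251660 + 12275 = 296354 J = 296 kJ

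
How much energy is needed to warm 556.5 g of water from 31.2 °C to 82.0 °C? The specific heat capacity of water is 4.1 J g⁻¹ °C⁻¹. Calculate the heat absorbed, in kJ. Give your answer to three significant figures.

q = 116 kJ

q = m c ΔT = 556.5 × 4.1 × (82.0 − 31.2)
q = 556.5 × 4.1 × 50.8 = 115900 J = 116 kJ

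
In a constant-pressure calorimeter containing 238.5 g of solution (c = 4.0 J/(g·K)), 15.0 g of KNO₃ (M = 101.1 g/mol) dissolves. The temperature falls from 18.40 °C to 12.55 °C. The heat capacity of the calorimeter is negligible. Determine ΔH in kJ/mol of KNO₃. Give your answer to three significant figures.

|ΔT| = |12.55 − 18.40| = 5.85 °C
|q_surr| = (238.5 × 4.0) × 5.85 = 954 × 5.85 = 5581 J
n(KNO₃) = 15.0 / 101.1 = 0.1484 mol
Temperature fell, so q_rxn = +|q_surr| = 5.581 kJ
ΔH = q_rxn / n = 37.61 kJ/mol

ΔH = 37.6 kJ/mol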